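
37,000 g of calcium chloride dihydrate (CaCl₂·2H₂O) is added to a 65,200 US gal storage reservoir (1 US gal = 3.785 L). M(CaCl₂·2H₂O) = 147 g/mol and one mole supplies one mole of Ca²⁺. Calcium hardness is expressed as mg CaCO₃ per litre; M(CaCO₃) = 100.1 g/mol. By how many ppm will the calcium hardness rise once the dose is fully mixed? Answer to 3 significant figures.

102 ppm

Volume: 65,200 US gal × 3.785 L/gal = 246,782 L.
Moles of Ca²⁺: 37,000 g ÷ 147 g/mol = 251.7 mol.
As CaCO₃: 251.7 mol × 100.1 g/mol = 25,200 g.
Rise: 25,200 g / 246,782 L × 1000 = 102.1 mg/L.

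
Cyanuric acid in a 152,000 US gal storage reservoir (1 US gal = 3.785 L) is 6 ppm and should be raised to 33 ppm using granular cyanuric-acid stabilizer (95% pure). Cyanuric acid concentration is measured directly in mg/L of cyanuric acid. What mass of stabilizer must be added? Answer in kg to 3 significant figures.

16.4 kg

Volume: 152,000 US gal × 3.785 L/gal = 575,320 L.
CYA to add: (33 − 6) = 27 mg/L × 575,320 L = 15,530 g cyanuric acid.
At 95% purity: 15,530 / 0.95 = 16,350 g product.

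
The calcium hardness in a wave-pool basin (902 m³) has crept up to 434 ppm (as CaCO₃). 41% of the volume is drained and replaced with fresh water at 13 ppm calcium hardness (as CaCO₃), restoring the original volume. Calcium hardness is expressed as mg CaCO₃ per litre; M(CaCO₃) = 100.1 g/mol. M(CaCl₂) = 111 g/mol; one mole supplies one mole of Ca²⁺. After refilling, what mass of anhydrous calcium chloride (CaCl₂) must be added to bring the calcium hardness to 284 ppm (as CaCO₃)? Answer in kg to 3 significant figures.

22.6 kg

Volume: 902 m³ = 902,000 L.
After draining 41% and refilling: 434 × 0.59 + 13 × 0.41 = 261.39 ppm.
Deficit to target: 284 − 261.39 = 22.61 mg/L.
As CaCO₃: 22.61 mg/L × 902,000 L = 20,390 g; ÷ 100.1 = 203.7 mol Ca²⁺.
Mass: 203.7 × 111 = 22,610 g.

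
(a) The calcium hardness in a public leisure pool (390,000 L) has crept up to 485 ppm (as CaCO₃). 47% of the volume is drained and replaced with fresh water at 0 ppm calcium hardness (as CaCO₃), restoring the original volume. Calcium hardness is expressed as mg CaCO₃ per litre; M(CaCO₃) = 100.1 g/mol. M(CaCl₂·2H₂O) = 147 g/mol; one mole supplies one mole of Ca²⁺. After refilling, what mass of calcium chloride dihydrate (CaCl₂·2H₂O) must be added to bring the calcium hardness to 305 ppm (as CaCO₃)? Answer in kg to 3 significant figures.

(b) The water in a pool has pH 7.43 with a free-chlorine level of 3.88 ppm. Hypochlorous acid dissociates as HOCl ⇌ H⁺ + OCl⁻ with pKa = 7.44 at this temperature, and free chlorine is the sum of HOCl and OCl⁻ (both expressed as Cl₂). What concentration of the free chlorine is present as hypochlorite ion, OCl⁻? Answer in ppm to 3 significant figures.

(a) After draining 47% and refilling: 485 × 0.53 + 0 × 0.47 = 257.05 ppm.
(a) Deficit to target: 305 − 257.05 = 47.95 mg/L.
(a) As CaCO₃: 47.95 mg/L × 390,000 L = 18,700 g; ÷ 100.1 = 186.8 mol Ca²⁺.
(a) Mass: 186.8 × 147 = 27,460 g.

(b) [OCl⁻]/[HOCl] = 10^(pH − pKa) = 10^(7.43 − 7.44) = 10^-0.01 = 0.9772.
(b) Fraction as HOCl = 1 / (1 + 0.9772) = 0.5058.
(b) OCl⁻ = (1 − 0.5058) × 3.88 ppm = 1.918 ppm.

(a) 27.5 kg; (b) 1.92 ppm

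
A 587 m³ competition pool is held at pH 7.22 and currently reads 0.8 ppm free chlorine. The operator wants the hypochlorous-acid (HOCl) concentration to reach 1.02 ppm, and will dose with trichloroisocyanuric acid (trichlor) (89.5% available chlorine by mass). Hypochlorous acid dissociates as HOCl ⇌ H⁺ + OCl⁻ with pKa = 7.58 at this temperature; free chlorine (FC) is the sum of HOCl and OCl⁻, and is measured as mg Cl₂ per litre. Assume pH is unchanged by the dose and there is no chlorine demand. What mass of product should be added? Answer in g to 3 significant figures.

Volume: 587 m³ = 587,000 L.
[OCl⁻]/[HOCl] = 10^(pH − pKa) = 10^(7.22 − 7.58) = 0.4365; fraction as HOCl = 1/(1 + 0.4365) = 0.6961.
Free chlorine required for 1.02 ppm HOCl: 1.02 / 0.6961 = 1.465 ppm.
FC to add: 1.465 − 0.8 = 0.6652 mg/L as Cl₂.
Cl₂ equivalent: 0.6652 mg/L × 587,000 L = 390.5 g.
Product at 89.5% available Cl: 390.5 / 0.895 = 436.3 g.

436 g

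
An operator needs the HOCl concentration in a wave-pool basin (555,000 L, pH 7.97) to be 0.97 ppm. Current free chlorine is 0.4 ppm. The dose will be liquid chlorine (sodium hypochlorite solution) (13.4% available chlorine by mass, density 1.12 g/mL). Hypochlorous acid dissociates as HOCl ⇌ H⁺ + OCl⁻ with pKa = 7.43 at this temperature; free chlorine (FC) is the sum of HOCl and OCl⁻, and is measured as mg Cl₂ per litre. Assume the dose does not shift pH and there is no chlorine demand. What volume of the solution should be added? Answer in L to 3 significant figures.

[OCl⁻]/[HOCl] = 10^(pH − pKa) = 10^(7.97 − 7.43) = 3.467; fraction as HOCl = 1/(1 + 3.467) = 0.2238.
Free chlorine required for 0.97 ppm HOCl: 0.97 / 0.2238 = 4.333 ppm.
FC to add: 4.333 − 0.4 = 3.933 mg/L as Cl₂.
Cl₂ equivalent: 3.933 mg/L × 555,000 L = 2183 g.
Product at 13.4% available Cl: 2183 / 0.134 = 16,290 g.
Volume: 16,290 g ÷ 1.12 g/mL = 14,550 mL.

14.5 L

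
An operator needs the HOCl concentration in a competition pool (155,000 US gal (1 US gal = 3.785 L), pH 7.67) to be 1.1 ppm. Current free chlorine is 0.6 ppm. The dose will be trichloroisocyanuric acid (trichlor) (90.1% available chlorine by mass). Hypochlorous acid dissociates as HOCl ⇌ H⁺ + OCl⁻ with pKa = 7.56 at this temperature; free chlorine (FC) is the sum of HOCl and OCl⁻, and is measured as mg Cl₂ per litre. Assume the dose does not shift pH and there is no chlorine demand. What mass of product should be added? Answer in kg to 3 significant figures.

1.25 kg

Volume: 155,000 US gal × 3.785 L/gal = 586,675 L.
[OCl⁻]/[HOCl] = 10^(pH − pKa) = 10^(7.67 − 7.56) = 1.288; fraction as HOCl = 1/(1 + 1.288) = 0.437.
Free chlorine required for 1.1 ppm HOCl: 1.1 / 0.437 = 2.517 ppm.
FC to add: 2.517 − 0.6 = 1.917 mg/L as Cl₂.
Cl₂ equivalent: 1.917 mg/L × 586,675 L = 1125 g.
Product at 90.1% available Cl: 1125 / 0.901 = 1248 g.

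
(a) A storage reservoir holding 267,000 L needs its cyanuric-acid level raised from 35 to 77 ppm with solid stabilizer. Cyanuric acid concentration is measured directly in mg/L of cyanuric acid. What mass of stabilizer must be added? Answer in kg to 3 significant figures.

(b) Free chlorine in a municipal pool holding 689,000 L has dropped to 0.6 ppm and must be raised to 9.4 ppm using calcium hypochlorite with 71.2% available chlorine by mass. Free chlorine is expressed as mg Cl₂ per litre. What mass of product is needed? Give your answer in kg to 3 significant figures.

(a) 11.2 kg; (b) 8.52 kg

(a) CYA to add: (77 − 35) = 42 mg/L × 267,000 L = 11,210 g cyanuric acid.

(b) Chlorine deficit: 9.4 − 0.6 = 8.8 ppm = 8.8 mg/L as Cl₂.
(b) Cl₂ equivalent needed: 8.8 mg/L × 689,000 L = 6,063,000 mg = 6063 g.
(b) Product at 71.2% available chlorine: 6063 / 0.712 = 8516 g.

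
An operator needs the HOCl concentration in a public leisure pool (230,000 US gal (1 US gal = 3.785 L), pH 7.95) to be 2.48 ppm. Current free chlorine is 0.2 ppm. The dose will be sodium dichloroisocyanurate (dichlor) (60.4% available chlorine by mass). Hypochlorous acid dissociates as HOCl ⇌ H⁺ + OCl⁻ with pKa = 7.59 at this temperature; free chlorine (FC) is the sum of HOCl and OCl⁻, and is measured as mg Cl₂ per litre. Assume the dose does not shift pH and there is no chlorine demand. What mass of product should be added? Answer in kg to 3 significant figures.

11.5 kg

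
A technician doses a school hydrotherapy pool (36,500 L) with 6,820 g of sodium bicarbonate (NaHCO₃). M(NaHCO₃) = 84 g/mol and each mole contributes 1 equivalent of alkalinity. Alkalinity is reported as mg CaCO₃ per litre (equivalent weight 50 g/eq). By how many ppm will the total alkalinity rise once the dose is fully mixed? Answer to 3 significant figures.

111 ppm

Moles of NaHCO₃: 6,820 g ÷ 84 g/mol = 81.19 mol → 81.19 eq of alkalinity.
As CaCO₃: 81.19 eq × 50 g/eq = 4060 g.
Rise: 4060 g / 36,500 L × 1000 = 111.2 mg/L.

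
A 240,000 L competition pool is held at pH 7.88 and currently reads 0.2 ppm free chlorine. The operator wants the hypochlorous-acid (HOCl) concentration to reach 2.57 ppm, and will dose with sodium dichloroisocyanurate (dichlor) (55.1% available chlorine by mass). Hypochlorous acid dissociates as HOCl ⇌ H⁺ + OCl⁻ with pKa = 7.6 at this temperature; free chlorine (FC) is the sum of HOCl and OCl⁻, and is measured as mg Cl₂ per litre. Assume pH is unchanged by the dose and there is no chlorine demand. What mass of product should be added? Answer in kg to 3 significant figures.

3.17 kg

[OCl⁻]/[HOCl] = 10^(pH − pKa) = 10^(7.88 − 7.6) = 1.905; fraction as HOCl = 1/(1 + 1.905) = 0.3442.
Free chlorine required for 2.57 ppm HOCl: 2.57 / 0.3442 = 7.467 ppm.
FC to add: 7.467 − 0.2 = 7.267 mg/L as Cl₂.
Cl₂ equivalent: 7.267 mg/L × 240,000 L = 1744 g.
Product at 55.1% available Cl: 1744 / 0.551 = 3165 g.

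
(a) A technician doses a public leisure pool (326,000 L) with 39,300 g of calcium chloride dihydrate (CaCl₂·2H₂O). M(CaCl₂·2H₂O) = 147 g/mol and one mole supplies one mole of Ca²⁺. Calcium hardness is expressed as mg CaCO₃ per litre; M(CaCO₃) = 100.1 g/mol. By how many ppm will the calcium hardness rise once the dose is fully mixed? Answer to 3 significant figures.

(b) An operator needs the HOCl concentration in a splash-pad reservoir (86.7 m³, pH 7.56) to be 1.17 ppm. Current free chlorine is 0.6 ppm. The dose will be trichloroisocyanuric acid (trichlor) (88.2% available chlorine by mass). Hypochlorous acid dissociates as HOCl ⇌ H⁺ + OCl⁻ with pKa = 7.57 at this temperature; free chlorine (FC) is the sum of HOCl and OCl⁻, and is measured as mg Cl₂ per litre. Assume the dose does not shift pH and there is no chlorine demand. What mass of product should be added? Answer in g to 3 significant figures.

(a) Moles of Ca²⁺: 39,300 g ÷ 147 g/mol = 267.3 mol.
(a) As CaCO₃: 267.3 mol × 100.1 g/mol = 26,760 g.
(a) Rise: 26,760 g / 326,000 L × 1000 = 82.09 mg/L.

(b) Volume: 86.7 m³ = 86,700 L.
(b) [OCl⁻]/[HOCl] = 10^(pH − pKa) = 10^(7.56 − 7.57) = 0.9772; fraction as HOCl = 1/(1 + 0.9772) = 0.5058.
(b) Free chlorine required for 1.17 ppm HOCl: 1.17 / 0.5058 = 2.313 ppm.
(b) FC to add: 2.313 − 0.6 = 1.713 mg/L as Cl₂.
(b) Cl₂ equivalent: 1.713 mg/L × 86,700 L = 148.5 g.
(b) Product at 88.2% available Cl: 148.5 / 0.882 = 168.4 g.

(a) 82.1 ppm; (b) 168 g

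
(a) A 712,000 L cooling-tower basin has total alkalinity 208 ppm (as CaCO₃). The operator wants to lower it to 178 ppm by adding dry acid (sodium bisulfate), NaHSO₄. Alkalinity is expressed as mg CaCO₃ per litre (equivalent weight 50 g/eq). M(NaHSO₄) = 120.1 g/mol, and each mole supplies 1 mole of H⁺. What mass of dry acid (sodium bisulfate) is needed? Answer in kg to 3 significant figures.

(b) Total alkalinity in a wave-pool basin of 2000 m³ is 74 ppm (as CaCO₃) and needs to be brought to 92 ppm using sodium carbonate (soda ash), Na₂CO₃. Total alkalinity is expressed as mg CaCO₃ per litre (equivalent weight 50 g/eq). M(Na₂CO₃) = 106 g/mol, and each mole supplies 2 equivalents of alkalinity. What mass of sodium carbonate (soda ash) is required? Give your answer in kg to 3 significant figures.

(a) Alkalinity to neutralize: (208 − 178) = 30 mg/L as CaCO₃ × 712,000 L = 21,360 g as CaCO₃.
(a) Equivalents of H⁺ required: 21,360 ÷ 50 g/eq = 427.2 eq = 427.2 mol NaHSO₄.
(a) Mass of NaHSO₄: 427.2 × 120.1 = 51,310 g.

(b) Volume: 2000 m³ = 2,000,000 L.
(b) Alkalinity to add: (92 − 74) = 18 mg/L as CaCO₃ × 2,000,000 L = 36,000 g as CaCO₃.
(b) Equivalents: 36,000 g ÷ 50 g/eq = 720 eq.
(b) Each mole of Na₂CO₃ supplies 2 eq, so 720 / 2 = 360 mol.
(b) Mass: 360 mol × 106 g/mol = 38,160 g.

(a) 51.3 kg; (b) 38.2 kg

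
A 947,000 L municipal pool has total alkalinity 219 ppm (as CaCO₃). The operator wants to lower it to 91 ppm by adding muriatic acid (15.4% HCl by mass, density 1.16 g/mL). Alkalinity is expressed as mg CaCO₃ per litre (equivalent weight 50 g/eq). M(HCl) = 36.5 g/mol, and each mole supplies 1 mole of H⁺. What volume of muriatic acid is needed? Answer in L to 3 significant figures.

Alkalinity to neutralize: (219 − 91) = 128 mg/L as CaCO₃ × 947,000 L = 121,200 g as CaCO₃.
Equivalents of H⁺ required: 121,200 ÷ 50 g/eq = 2424 eq = 2424 mol HCl.
Mass of HCl: 2424 × 36.5 = 88,490 g.
Mass of 15.4% solution: 88,490 / 0.154 = 574,600 g.
Volume: 574,600 g ÷ 1.16 g/mL = 495,300 mL.

495 L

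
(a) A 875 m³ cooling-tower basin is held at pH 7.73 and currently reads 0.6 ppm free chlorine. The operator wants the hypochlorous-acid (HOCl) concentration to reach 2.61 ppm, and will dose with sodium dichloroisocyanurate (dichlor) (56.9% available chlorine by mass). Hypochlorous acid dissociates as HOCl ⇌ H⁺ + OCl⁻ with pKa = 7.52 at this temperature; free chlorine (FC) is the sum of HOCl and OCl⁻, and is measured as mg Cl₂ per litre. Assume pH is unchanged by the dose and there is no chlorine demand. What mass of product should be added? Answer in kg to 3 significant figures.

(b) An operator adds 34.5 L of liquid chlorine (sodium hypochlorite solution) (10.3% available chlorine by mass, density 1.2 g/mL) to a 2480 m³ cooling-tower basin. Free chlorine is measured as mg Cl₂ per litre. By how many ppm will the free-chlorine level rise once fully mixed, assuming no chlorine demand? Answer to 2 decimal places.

(a) Volume: 875 m³ = 875,000 L.
(a) [OCl⁻]/[HOCl] = 10^(pH − pKa) = 10^(7.73 − 7.52) = 1.622; fraction as HOCl = 1/(1 + 1.622) = 0.3814.
(a) Free chlorine required for 2.61 ppm HOCl: 2.61 / 0.3814 = 6.843 ppm.
(a) FC to add: 6.843 − 0.6 = 6.243 mg/L as Cl₂.
(a) Cl₂ equivalent: 6.243 mg/L × 875,000 L = 5463 g.
(a) Product at 56.9% available Cl: 5463 / 0.569 = 9600 g.

(b) Volume: 2480 m³ = 2,480,000 L.
(b) Mass of solution: 34.5 L × 1000 mL/L × 1.2 g/mL = 41,400 g.
(b) Available chlorine delivered: 41,400 g × 0.103 = 4264 g as Cl₂.
(b) Concentration rise: 4264 g / 2,480,000 L = 1.719 mg/L = 1.72 ppm.

(a) 9.60 kg; (b) 1.72 ppm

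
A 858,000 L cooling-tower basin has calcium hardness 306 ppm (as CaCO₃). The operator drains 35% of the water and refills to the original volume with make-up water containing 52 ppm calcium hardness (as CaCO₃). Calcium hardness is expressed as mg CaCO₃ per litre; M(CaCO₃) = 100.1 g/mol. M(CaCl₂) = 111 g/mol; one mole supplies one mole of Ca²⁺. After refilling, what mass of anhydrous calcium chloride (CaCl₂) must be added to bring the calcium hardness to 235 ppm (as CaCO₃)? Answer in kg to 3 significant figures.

After draining 35% and refilling: 306 × 0.65 + 52 × 0.35 = 217.1 ppm.
Deficit to target: 235 − 217.1 = 17.9 mg/L.
As CaCO₃: 17.9 mg/L × 858,000 L = 15,360 g; ÷ 100.1 = 153.4 mol Ca²⁺.
Mass: 153.4 × 111 = 17,030 g.

17.0 kg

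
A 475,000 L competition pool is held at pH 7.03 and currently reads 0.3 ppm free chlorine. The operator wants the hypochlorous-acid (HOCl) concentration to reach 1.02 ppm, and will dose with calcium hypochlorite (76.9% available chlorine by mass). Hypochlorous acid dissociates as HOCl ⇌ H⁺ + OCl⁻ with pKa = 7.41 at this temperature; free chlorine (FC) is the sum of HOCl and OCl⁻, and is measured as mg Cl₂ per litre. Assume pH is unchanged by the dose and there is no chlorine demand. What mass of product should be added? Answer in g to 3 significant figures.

[OCl⁻]/[HOCl] = 10^(pH − pKa) = 10^(7.03 − 7.41) = 0.4169; fraction as HOCl = 1/(1 + 0.4169) = 0.7058.
Free chlorine required for 1.02 ppm HOCl: 1.02 / 0.7058 = 1.445 ppm.
FC to add: 1.445 − 0.3 = 1.145 mg/L as Cl₂.
Cl₂ equivalent: 1.145 mg/L × 475,000 L = 544 g.
Product at 76.9% available Cl: 544 / 0.769 = 707.4 g.

707 g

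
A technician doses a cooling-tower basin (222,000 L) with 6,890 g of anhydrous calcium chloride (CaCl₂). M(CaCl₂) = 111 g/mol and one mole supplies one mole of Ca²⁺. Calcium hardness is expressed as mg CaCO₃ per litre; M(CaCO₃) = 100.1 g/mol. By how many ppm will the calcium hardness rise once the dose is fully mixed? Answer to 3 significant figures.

28.0 ppm

Moles of Ca²⁺: 6,890 g ÷ 111 g/mol = 62.07 mol.
As CaCO₃: 62.07 mol × 100.1 g/mol = 6213 g.
Rise: 6213 g / 222,000 L × 1000 = 27.99 mg/L.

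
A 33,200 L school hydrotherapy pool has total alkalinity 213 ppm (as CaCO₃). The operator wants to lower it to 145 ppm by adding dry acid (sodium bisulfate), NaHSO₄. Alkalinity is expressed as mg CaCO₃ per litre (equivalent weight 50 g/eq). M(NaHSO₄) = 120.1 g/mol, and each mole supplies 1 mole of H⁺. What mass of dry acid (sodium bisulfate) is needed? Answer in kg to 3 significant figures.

5.42 kg

Alkalinity to neutralize: (213 − 145) = 68 mg/L as CaCO₃ × 33,200 L = 2258 g as CaCO₃.
Equivalents of H⁺ required: 2258 ÷ 50 g/eq = 45.15 eq = 45.15 mol NaHSO₄.
Mass of NaHSO₄: 45.15 × 120.1 = 5423 g.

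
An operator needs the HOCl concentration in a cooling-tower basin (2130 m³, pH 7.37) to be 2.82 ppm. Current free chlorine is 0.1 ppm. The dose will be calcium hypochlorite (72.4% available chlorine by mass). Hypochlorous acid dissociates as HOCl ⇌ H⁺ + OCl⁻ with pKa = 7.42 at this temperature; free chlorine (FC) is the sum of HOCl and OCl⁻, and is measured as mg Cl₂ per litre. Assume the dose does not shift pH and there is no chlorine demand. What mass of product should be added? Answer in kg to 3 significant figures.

15.4 kg

Volume: 2130 m³ = 2,130,000 L.
[OCl⁻]/[HOCl] = 10^(pH − pKa) = 10^(7.37 − 7.42) = 0.8913; fraction as HOCl = 1/(1 + 0.8913) = 0.5288.
Free chlorine required for 2.82 ppm HOCl: 2.82 / 0.5288 = 5.333 ppm.
FC to add: 5.333 − 0.1 = 5.233 mg/L as Cl₂.
Cl₂ equivalent: 5.233 mg/L × 2,130,000 L = 11,150 g.
Product at 72.4% available Cl: 11,150 / 0.724 = 15,400 g.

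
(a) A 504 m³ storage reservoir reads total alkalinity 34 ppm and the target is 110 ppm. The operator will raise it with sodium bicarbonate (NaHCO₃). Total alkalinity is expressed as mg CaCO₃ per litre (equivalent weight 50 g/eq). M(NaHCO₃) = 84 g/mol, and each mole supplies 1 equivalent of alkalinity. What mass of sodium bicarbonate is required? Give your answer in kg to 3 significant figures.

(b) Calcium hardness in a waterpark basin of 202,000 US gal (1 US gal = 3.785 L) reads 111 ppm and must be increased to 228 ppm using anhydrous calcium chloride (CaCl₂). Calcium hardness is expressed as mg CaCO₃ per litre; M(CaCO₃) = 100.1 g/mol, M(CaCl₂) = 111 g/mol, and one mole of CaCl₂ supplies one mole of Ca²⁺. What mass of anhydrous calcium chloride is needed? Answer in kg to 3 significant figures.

(a) 64.4 kg; (b) 99.2 kg

(a) Volume: 504 m³ = 504,000 L.
(a) Alkalinity to add: (110 − 34) = 76 mg/L as CaCO₃ × 504,000 L = 38,300 g as CaCO₃.
(a) Equivalents: 38,300 g ÷ 50 g/eq = 766.1 eq.
(a) NaHCO₃ supplies 1 eq per mole → 766.1 mol.
(a) Mass: 766.1 mol × 84 g/mol = 64,350 g.

(b) Volume: 202,000 US gal × 3.785 L/gal = 764,570 L.
(b) Hardness to add: (228 − 111) = 117 mg/L as CaCO₃ × 764,570 L = 89,450 g as CaCO₃.
(b) Moles of Ca²⁺ (1 mol Ca²⁺ ≡ 1 mol CaCO₃): 89,450 / 100.1 g/mol = 893.7 mol.
(b) Mass of CaCl₂: 893.7 × 111 = 99,200 g.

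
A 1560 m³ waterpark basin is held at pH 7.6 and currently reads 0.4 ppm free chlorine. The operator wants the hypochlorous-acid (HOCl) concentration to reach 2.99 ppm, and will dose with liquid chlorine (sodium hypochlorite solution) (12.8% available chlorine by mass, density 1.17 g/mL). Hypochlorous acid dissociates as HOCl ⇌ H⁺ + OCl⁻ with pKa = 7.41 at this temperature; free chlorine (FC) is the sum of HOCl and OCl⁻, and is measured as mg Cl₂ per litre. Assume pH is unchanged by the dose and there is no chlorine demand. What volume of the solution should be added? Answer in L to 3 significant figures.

75.2 L

Volume: 1560 m³ = 1,560,000 L.
[OCl⁻]/[HOCl] = 10^(pH − pKa) = 10^(7.6 − 7.41) = 1.549; fraction as HOCl = 1/(1 + 1.549) = 0.3923.
Free chlorine required for 2.99 ppm HOCl: 2.99 / 0.3923 = 7.621 ppm.
FC to add: 7.621 − 0.4 = 7.221 mg/L as Cl₂.
Cl₂ equivalent: 7.221 mg/L × 1,560,000 L = 11,260 g.
Product at 12.8% available Cl: 11,260 / 0.128 = 88,010 g.
Volume: 88,010 g ÷ 1.17 g/mL = 75,220 mL.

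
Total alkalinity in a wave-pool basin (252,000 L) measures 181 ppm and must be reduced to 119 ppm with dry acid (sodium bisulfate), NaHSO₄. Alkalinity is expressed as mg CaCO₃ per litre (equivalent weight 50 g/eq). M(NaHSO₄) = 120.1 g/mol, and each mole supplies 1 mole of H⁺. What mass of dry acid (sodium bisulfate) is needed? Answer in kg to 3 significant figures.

Alkalinity to neutralize: (181 − 119) = 62 mg/L as CaCO₃ × 252,000 L = 15,620 g as CaCO₃.
Equivalents of H⁺ required: 15,620 ÷ 50 g/eq = 312.5 eq = 312.5 mol NaHSO₄.
Mass of NaHSO₄: 312.5 × 120.1 = 37,530 g.

37.5 kg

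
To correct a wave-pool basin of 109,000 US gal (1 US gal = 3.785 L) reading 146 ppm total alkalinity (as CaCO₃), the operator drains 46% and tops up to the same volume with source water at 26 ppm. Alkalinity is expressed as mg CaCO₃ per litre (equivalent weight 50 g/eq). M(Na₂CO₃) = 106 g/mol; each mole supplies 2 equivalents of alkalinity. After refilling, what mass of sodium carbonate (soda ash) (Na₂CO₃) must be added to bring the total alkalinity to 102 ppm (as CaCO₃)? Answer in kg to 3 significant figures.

Volume: 109,000 US gal × 3.785 L/gal = 412,565 L.
After draining 46% and refilling: 146 × 0.54 + 26 × 0.46 = 90.8 ppm.
Deficit to target: 102 − 90.8 = 11.2 mg/L.
As CaCO₃: 11.2 mg/L × 412,565 L = 4621 g; ÷ 50 g/eq ÷ 2 = 46.21 mol Na₂CO₃.
Mass: 46.21 × 106 = 4898 g.

4.90 kg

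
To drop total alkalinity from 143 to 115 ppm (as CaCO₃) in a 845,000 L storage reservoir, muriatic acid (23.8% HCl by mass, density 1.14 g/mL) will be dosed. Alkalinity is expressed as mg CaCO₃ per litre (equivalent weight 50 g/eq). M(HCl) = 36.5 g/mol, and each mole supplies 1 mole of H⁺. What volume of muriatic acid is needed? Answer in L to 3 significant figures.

Alkalinity to neutralize: (143 − 115) = 28 mg/L as CaCO₃ × 845,000 L = 23,660 g as CaCO₃.
Equivalents of H⁺ required: 23,660 ÷ 50 g/eq = 473.2 eq = 473.2 mol HCl.
Mass of HCl: 473.2 × 36.5 = 17,270 g.
Mass of 23.8% solution: 17,270 / 0.238 = 72,570 g.
Volume: 72,570 g ÷ 1.14 g/mL = 63,660 mL.

63.7 L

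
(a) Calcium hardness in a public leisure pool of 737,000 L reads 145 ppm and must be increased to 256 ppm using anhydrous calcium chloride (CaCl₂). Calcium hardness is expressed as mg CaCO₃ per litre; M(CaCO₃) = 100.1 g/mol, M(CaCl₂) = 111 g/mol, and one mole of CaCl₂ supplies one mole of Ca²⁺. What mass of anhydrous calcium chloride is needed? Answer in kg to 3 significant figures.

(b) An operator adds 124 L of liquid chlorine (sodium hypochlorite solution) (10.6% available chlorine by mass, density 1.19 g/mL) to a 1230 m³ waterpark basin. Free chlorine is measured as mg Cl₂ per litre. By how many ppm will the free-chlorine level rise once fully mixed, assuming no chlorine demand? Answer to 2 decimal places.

(a) 90.7 kg; (b) 12.72 ppm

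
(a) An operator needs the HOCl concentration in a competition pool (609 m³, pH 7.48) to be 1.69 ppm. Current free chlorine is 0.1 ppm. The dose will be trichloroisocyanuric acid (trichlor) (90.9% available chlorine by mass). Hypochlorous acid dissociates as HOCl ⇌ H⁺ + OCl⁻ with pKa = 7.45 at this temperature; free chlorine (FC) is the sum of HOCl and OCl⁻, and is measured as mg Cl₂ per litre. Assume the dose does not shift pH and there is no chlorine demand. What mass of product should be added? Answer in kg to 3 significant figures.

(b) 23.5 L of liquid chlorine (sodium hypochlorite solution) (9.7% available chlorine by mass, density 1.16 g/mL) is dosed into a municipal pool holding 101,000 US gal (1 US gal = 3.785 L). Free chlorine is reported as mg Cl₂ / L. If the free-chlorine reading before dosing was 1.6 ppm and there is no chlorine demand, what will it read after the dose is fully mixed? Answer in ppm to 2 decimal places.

(a) 2.28 kg; (b) 8.52 ppm

(a) Volume: 609 m³ = 609,000 L.
(a) [OCl⁻]/[HOCl] = 10^(pH − pKa) = 10^(7.48 − 7.45) = 1.072; fraction as HOCl = 1/(1 + 1.072) = 0.4827.
(a) Free chlorine required for 1.69 ppm HOCl: 1.69 / 0.4827 = 3.501 ppm.
(a) FC to add: 3.501 − 0.1 = 3.401 mg/L as Cl₂.
(a) Cl₂ equivalent: 3.401 mg/L × 609,000 L = 2071 g.
(a) Product at 90.9% available Cl: 2071 / 0.909 = 2278 g.

(b) Volume: 101,000 US gal × 3.785 L/gal = 382,285 L.
(b) Mass of solution: 23.5 L × 1000 mL/L × 1.16 g/mL = 27,260 g.
(b) Available chlorine delivered: 27,260 g × 0.097 = 2644 g as Cl₂.
(b) Concentration rise: 2644 g / 382,285 L = 6.917 mg/L = 6.92 ppm.
(b) Final FC: 1.6 + 6.92 = 8.52 ppm.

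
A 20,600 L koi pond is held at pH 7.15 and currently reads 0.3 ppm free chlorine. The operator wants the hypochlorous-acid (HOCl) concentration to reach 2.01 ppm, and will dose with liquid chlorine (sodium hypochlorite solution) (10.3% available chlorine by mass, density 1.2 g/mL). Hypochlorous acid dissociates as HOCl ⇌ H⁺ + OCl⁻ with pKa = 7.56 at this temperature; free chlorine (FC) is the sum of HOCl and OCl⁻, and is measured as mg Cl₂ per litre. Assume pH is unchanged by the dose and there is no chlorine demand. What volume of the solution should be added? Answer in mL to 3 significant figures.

415 mL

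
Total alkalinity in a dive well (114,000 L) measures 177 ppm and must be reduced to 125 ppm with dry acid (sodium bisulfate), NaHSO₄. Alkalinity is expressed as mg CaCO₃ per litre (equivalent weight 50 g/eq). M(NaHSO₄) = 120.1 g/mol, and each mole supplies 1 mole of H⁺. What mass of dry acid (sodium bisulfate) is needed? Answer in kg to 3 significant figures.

14.2 kg

Alkalinity to neutralize: (177 − 125) = 52 mg/L as CaCO₃ × 114,000 L = 5928 g as CaCO₃.
Equivalents of H⁺ required: 5928 ÷ 50 g/eq = 118.6 eq = 118.6 mol NaHSO₄.
Mass of NaHSO₄: 118.6 × 120.1 = 14,240 g.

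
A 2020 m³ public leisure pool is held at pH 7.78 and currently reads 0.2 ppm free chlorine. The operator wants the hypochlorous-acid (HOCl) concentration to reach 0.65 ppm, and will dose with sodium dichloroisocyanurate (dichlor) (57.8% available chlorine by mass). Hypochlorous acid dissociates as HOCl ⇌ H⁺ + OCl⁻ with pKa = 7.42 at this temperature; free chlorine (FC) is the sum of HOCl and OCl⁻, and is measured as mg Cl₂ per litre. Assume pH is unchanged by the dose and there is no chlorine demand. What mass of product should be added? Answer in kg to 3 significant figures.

Volume: 2020 m³ = 2,020,000 L.
[OCl⁻]/[HOCl] = 10^(pH − pKa) = 10^(7.78 − 7.42) = 2.291; fraction as HOCl = 1/(1 + 2.291) = 0.3039.
Free chlorine required for 0.65 ppm HOCl: 0.65 / 0.3039 = 2.139 ppm.
FC to add: 2.139 − 0.2 = 1.939 mg/L as Cl₂.
Cl₂ equivalent: 1.939 mg/L × 2,020,000 L = 3917 g.
Product at 57.8% available Cl: 3917 / 0.578 = 6777 g.

6.78 kg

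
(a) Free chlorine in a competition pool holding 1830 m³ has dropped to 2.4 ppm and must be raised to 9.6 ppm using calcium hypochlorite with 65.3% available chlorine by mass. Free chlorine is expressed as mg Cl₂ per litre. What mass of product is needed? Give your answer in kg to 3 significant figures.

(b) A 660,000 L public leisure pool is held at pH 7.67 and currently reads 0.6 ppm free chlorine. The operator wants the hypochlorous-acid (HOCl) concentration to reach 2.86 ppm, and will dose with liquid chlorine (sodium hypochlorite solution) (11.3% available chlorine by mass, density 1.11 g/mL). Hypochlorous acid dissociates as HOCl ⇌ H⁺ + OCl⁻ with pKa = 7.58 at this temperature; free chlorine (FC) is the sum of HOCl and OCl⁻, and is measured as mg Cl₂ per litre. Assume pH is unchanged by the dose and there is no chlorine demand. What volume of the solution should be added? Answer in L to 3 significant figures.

(a) 20.2 kg; (b) 30.4 L

(a) Volume: 1830 m³ = 1,830,000 L.
(a) Chlorine deficit: 9.6 − 2.4 = 7.2 ppm = 7.2 mg/L as Cl₂.
(a) Cl₂ equivalent needed: 7.2 mg/L × 1,830,000 L = 13,180,000 mg = 13,180 g.
(a) Product at 65.3% available chlorine: 13,180 / 0.653 = 20,180 g.

(b) [OCl⁻]/[HOCl] = 10^(pH − pKa) = 10^(7.67 − 7.58) = 1.23; fraction as HOCl = 1/(1 + 1.23) = 0.4484.
(b) Free chlorine required for 2.86 ppm HOCl: 2.86 / 0.4484 = 6.379 ppm.
(b) FC to add: 6.379 − 0.6 = 5.779 mg/L as Cl₂.
(b) Cl₂ equivalent: 5.779 mg/L × 660,000 L = 3814 g.
(b) Product at 11.3% available Cl: 3814 / 0.113 = 33,750 g.
(b) Volume: 33,750 g ÷ 1.11 g/mL = 30,410 mL.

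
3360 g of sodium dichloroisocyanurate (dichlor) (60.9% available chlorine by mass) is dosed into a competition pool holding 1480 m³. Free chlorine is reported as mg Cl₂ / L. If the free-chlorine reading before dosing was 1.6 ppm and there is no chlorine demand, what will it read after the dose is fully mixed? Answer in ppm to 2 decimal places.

2.98 ppm

Volume: 1480 m³ = 1,480,000 L.
Available chlorine delivered: 3360 g × 0.609 = 2046 g as Cl₂.
Concentration rise: 2046 g / 1,480,000 L = 1.383 mg/L = 1.38 ppm.
Final FC: 1.6 + 1.38 = 2.98 ppm.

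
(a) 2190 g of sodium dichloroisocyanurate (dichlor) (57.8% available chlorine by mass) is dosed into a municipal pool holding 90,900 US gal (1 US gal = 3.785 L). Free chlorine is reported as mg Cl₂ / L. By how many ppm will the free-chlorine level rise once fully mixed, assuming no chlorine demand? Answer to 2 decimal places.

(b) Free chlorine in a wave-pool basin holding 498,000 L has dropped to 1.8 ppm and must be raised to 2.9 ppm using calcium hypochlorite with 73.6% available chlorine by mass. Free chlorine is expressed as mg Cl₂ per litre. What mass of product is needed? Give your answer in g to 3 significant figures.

(a) Volume: 90,900 US gal × 3.785 L/gal = 344,056 L.
(a) Available chlorine delivered: 2190 g × 0.578 = 1266 g as Cl₂.
(a) Concentration rise: 1266 g / 344,056 L = 3.679 mg/L = 3.68 ppm.

(b) Chlorine deficit: 2.9 − 1.8 = 1.1 ppm = 1.1 mg/L as Cl₂.
(b) Cl₂ equivalent needed: 1.1 mg/L × 498,000 L = 547,800 mg = 547.8 g.
(b) Product at 73.6% available chlorine: 547.8 / 0.736 = 744.3 g.

(a) 3.68 ppm; (b) 744 g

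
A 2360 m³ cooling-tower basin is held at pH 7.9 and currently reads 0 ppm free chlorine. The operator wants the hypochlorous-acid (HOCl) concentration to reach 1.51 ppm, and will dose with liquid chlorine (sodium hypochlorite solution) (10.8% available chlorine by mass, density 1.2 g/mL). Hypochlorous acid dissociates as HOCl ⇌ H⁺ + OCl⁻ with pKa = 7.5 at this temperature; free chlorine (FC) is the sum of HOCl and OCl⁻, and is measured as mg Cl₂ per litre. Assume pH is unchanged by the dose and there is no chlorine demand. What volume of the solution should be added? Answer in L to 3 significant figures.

96.6 L

Volume: 2360 m³ = 2,360,000 L.
[OCl⁻]/[HOCl] = 10^(pH − pKa) = 10^(7.9 − 7.5) = 2.512; fraction as HOCl = 1/(1 + 2.512) = 0.2847.
Free chlorine required for 1.51 ppm HOCl: 1.51 / 0.2847 = 5.303 ppm.
FC to add: 5.303 − 0 = 5.303 mg/L as Cl₂.
Cl₂ equivalent: 5.303 mg/L × 2,360,000 L = 12,510 g.
Product at 10.8% available Cl: 12,510 / 0.108 = 115,900 g.
Volume: 115,900 g ÷ 1.2 g/mL = 96,570 mL.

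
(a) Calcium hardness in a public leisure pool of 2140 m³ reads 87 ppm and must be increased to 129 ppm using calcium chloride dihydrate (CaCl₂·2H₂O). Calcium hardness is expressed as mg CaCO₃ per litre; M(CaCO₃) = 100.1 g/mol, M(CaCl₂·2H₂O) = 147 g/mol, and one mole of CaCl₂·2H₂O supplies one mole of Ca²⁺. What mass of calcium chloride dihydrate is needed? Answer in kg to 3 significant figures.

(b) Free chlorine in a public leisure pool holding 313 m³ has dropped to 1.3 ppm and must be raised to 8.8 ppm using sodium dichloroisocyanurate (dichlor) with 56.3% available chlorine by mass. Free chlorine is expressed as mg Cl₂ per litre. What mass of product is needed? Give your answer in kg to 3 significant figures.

(a) Volume: 2140 m³ = 2,140,000 L.
(a) Hardness to add: (129 − 87) = 42 mg/L as CaCO₃ × 2,140,000 L = 89,880 g as CaCO₃.
(a) Moles of Ca²⁺ (1 mol Ca²⁺ ≡ 1 mol CaCO₃): 89,880 / 100.1 g/mol = 897.9 mol.
(a) Mass of CaCl₂·2H₂O: 897.9 × 147 = 132,000 g.

(b) Volume: 313 m³ = 313,000 L.
(b) Chlorine deficit: 8.8 − 1.3 = 7.5 ppm = 7.5 mg/L as Cl₂.
(b) Cl₂ equivalent needed: 7.5 mg/L × 313,000 L = 2,348,000 mg = 2348 g.
(b) Product at 56.3% available chlorine: 2348 / 0.563 = 4170 g.

(a) 132 kg; (b) 4.17 kg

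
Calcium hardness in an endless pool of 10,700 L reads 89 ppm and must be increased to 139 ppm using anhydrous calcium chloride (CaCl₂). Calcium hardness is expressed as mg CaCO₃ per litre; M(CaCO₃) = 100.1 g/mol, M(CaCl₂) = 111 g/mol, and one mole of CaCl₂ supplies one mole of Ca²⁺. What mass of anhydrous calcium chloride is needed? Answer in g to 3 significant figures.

Hardness to add: (139 − 89) = 50 mg/L as CaCO₃ × 10,700 L = 535 g as CaCO₃.
Moles of Ca²⁺ (1 mol Ca²⁺ ≡ 1 mol CaCO₃): 535 / 100.1 g/mol = 5.345 mol.
Mass of CaCl₂: 5.345 × 111 = 593.3 g.

593 g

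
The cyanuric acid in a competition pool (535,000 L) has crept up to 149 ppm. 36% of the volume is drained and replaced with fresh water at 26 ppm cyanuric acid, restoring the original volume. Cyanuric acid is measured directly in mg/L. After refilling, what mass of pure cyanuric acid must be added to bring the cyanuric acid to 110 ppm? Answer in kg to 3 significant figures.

2.82 kg

After draining 36% and refilling: 149 × 0.64 + 26 × 0.36 = 104.72 ppm.
Deficit to target: 110 − 104.72 = 5.28 mg/L.
Mass: 5.28 mg/L × 535,000 L = 2825 g cyanuric acid.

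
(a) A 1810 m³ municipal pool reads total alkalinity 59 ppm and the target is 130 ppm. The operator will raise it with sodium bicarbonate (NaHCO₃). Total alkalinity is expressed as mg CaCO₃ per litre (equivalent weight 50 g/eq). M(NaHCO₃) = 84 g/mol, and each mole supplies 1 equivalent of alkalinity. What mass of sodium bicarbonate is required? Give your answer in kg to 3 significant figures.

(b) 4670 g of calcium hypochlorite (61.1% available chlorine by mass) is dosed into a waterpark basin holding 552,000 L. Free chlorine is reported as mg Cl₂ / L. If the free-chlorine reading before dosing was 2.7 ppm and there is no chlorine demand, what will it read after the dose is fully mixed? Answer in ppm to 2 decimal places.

(a) 216 kg; (b) 7.87 ppm

(a) Volume: 1810 m³ = 1,810,000 L.
(a) Alkalinity to add: (130 − 59) = 71 mg/L as CaCO₃ × 1,810,000 L = 128,500 g as CaCO₃.
(a) Equivalents: 128,500 g ÷ 50 g/eq = 2570 eq.
(a) NaHCO₃ supplies 1 eq per mole → 2570 mol.
(a) Mass: 2570 mol × 84 g/mol = 215,900 g.

(b) Available chlorine delivered: 4670 g × 0.611 = 2853 g as Cl₂.
(b) Concentration rise: 2853 g / 552,000 L = 5.169 mg/L = 5.17 ppm.
(b) Final FC: 2.7 + 5.17 = 7.87 ppm.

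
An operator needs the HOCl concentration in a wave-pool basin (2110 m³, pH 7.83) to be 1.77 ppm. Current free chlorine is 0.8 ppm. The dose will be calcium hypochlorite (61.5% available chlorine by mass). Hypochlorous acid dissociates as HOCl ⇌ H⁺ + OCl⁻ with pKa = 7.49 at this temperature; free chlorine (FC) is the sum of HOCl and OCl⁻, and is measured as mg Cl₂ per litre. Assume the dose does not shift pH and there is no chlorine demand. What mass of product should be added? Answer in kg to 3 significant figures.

Volume: 2110 m³ = 2,110,000 L.
[OCl⁻]/[HOCl] = 10^(pH − pKa) = 10^(7.83 − 7.49) = 2.188; fraction as HOCl = 1/(1 + 2.188) = 0.3137.
Free chlorine required for 1.77 ppm HOCl: 1.77 / 0.3137 = 5.642 ppm.
FC to add: 5.642 − 0.8 = 4.842 mg/L as Cl₂.
Cl₂ equivalent: 4.842 mg/L × 2,110,000 L = 10,220 g.
Product at 61.5% available Cl: 10,220 / 0.615 = 16,610 g.

16.6 kg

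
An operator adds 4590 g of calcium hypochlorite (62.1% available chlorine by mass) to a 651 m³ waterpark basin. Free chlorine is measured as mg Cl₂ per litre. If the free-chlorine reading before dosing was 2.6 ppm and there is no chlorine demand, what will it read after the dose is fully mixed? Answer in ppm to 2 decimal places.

Volume: 651 m³ = 651,000 L.
Available chlorine delivered: 4590 g × 0.621 = 2850 g as Cl₂.
Concentration rise: 2850 g / 651,000 L = 4.378 mg/L = 4.38 ppm.
Final FC: 2.6 + 4.38 = 6.98 ppm.

6.98 ppm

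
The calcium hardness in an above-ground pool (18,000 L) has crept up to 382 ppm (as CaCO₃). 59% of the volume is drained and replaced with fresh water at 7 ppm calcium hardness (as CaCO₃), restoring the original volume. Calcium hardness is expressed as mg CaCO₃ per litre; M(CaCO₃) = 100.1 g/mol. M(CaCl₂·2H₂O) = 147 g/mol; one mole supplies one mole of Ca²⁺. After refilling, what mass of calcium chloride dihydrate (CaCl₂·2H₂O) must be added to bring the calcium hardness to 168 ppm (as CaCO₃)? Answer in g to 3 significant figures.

192 g

After draining 59% and refilling: 382 × 0.41 + 7 × 0.59 = 160.75 ppm.
Deficit to target: 168 − 160.75 = 7.25 mg/L.
As CaCO₃: 7.25 mg/L × 18,000 L = 130.5 g; ÷ 100.1 = 1.304 mol Ca²⁺.
Mass: 1.304 × 147 = 191.6 g.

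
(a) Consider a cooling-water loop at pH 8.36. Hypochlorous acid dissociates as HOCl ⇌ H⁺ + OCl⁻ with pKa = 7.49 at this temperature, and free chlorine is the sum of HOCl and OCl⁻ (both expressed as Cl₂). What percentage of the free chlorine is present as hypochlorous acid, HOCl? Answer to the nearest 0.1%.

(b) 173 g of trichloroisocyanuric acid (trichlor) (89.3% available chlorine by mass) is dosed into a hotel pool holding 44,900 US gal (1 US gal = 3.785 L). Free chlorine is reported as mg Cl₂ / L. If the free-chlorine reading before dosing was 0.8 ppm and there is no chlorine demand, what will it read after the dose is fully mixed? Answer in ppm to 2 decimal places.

(a) [OCl⁻]/[HOCl] = 10^(pH − pKa) = 10^(8.36 − 7.49) = 10^0.87 = 7.413.
(a) Fraction as HOCl = 1 / (1 + 7.413) = 0.1189.

(b) Volume: 44,900 US gal × 3.785 L/gal = 169,946 L.
(b) Available chlorine delivered: 173 g × 0.893 = 154.5 g as Cl₂.
(b) Concentration rise: 154.5 g / 169,946 L = 0.909 mg/L = 0.91 ppm.
(b) Final FC: 0.8 + 0.91 = 1.71 ppm.

(a) 11.9%; (b) 1.71 ppm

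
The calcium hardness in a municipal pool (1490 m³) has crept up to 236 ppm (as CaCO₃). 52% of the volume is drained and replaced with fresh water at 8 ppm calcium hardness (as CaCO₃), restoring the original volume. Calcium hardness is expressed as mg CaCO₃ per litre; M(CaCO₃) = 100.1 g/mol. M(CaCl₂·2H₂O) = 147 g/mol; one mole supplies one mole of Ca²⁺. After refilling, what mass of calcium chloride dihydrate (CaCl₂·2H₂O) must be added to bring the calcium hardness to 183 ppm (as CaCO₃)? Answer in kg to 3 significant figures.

143 kg

Volume: 1490 m³ = 1,490,000 L.
After draining 52% and refilling: 236 × 0.48 + 8 × 0.52 = 117.44 ppm.
Deficit to target: 183 − 117.44 = 65.56 mg/L.
As CaCO₃: 65.56 mg/L × 1,490,000 L = 97,680 g; ÷ 100.1 = 975.9 mol Ca²⁺.
Mass: 975.9 × 147 = 143,500 g.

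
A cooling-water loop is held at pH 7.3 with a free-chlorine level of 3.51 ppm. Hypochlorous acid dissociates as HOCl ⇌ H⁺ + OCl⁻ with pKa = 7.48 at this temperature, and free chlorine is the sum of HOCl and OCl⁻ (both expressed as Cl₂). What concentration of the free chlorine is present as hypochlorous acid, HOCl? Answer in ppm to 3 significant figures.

2.11 ppm

[OCl⁻]/[HOCl] = 10^(pH − pKa) = 10^(7.3 − 7.48) = 10^-0.18 = 0.6607.
Fraction as HOCl = 1 / (1 + 0.6607) = 0.6022.
HOCl = 0.6022 × 3.51 ppm = 2.114 ppm.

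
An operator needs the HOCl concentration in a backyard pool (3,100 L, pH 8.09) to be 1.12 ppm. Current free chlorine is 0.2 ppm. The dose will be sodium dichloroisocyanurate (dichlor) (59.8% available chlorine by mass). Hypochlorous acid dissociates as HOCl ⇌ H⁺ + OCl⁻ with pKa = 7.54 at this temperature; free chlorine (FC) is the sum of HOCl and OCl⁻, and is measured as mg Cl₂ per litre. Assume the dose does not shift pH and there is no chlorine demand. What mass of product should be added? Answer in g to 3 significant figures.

25.4 g

[OCl⁻]/[HOCl] = 10^(pH − pKa) = 10^(8.09 − 7.54) = 3.548; fraction as HOCl = 1/(1 + 3.548) = 0.2199.
Free chlorine required for 1.12 ppm HOCl: 1.12 / 0.2199 = 5.094 ppm.
FC to add: 5.094 − 0.2 = 4.894 mg/L as Cl₂.
Cl₂ equivalent: 4.894 mg/L × 3,100 L = 15.17 g.
Product at 59.8% available Cl: 15.17 / 0.598 = 25.37 g.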